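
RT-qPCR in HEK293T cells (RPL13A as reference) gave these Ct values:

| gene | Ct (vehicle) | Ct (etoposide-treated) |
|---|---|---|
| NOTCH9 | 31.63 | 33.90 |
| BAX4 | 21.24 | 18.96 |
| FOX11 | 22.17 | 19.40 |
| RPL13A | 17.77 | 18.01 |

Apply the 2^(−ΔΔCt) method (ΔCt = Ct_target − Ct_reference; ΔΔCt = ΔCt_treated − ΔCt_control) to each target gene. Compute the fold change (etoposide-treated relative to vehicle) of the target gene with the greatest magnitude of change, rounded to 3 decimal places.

8.056

NOTCH9: ΔΔCt = (33.90−18.01) − (31.63−17.77) = 15.89 − 13.86 = 2.03; fold change = 2^-2.03 = 0.245
BAX4: ΔΔCt = (18.96−18.01) − (21.24−17.77) = 0.95 − 3.47 = -2.52; fold change = 2^2.52 = 5.736
FOX11: ΔΔCt = (19.40−18.01) − (22.17−17.77) = 1.39 − 4.40 = -3.01; fold change = 2^3.01 = 8.056
FOX11 has the largest |ΔΔCt| = 3.01.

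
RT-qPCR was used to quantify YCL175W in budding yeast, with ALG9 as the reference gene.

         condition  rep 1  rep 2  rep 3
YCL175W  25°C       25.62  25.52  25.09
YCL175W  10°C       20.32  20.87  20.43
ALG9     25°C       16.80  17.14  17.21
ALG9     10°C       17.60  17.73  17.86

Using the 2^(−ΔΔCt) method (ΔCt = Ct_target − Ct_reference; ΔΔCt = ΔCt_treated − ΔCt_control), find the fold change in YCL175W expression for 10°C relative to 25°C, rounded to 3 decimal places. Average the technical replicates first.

46.851

Mean Ct: YCL175W 25°C 25.410; YCL175W 10°C 20.540; ALG9 25°C 17.050; ALG9 10°C 17.730
ΔCt(25°C) = 25.410 − 17.050 = 8.360
ΔCt(10°C) = 20.540 − 17.730 = 2.810
ΔΔCt = 2.810 − 8.360 = -5.550
Fold change = 2^(−(-5.550)) = 2^5.550 = 46.8507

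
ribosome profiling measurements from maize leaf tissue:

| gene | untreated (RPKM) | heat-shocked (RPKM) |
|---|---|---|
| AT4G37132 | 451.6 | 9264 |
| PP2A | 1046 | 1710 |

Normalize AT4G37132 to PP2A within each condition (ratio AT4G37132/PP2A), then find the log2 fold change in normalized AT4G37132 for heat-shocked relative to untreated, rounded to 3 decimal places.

AT4G37132/PP2A (untreated) = 451.6 / 1046 = 0.43174
AT4G37132/PP2A (heat-shocked) = 9264 / 1710 = 5.4175
Fold change = 5.4175 / 0.43174 = 12.5482
log2(12.5482) = 3.6494

3.649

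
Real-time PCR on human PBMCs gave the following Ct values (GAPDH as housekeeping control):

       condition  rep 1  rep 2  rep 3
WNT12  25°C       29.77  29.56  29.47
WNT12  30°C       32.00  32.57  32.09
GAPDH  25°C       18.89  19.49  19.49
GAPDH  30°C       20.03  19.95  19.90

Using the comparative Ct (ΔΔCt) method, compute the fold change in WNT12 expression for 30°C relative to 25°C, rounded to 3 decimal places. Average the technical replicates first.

Mean Ct: WNT12 25°C 29.600; WNT12 30°C 32.220; GAPDH 25°C 19.290; GAPDH 30°C 19.960
ΔCt(25°C) = 29.600 − 19.290 = 10.310
ΔCt(30°C) = 32.220 − 19.960 = 12.260
ΔΔCt = 12.260 − 10.310 = 1.950
Fold change = 2^(−1.950) = 0.2588

0.259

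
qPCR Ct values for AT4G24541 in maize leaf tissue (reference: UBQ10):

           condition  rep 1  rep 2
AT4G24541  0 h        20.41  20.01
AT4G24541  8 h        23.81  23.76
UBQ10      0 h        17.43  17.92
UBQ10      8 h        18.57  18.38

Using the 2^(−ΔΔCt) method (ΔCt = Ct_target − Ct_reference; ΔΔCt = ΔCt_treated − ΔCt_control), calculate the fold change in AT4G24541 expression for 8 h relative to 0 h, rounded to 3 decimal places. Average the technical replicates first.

Mean Ct: AT4G24541 0 h 20.210; AT4G24541 8 h 23.785; UBQ10 0 h 17.675; UBQ10 8 h 18.475
ΔCt(0 h) = 20.210 − 17.675 = 2.535
ΔCt(8 h) = 23.785 − 18.475 = 5.310
ΔΔCt = 5.310 − 2.535 = 2.775
Fold change = 2^(−2.775) = 0.1461

0.146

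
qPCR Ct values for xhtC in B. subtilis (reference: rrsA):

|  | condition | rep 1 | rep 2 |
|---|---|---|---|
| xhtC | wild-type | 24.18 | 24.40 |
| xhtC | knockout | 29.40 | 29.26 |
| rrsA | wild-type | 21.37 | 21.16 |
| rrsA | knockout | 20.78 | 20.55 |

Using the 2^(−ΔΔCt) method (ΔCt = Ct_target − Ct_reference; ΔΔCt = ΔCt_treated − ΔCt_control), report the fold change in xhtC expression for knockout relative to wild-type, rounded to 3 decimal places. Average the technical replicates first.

Mean Ct: xhtC wild-type 24.290; xhtC knockout 29.330; rrsA wild-type 21.265; rrsA knockout 20.665
ΔCt(wild-type) = 24.290 − 21.265 = 3.025
ΔCt(knockout) = 29.330 − 20.665 = 8.665
ΔΔCt = 8.665 − 3.025 = 5.640
Fold change = 2^(−5.640) = 0.0201

0.020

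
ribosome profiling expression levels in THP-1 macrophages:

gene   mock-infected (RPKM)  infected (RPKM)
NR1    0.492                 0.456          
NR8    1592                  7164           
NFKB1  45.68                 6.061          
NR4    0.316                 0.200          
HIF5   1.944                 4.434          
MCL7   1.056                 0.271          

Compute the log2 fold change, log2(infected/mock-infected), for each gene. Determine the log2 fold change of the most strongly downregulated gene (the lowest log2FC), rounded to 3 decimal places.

-2.914

log2(0.456/0.492) = -0.110  (NR1)
log2(7164/1592) = 2.170  (NR8)
log2(6.061/45.68) = -2.914  (NFKB1)
log2(0.200/0.316) = -0.660  (NR4)
log2(4.434/1.944) = 1.190  (HIF5)
log2(0.271/1.056) = -1.962  (MCL7)
NFKB1 is most strongly downregulated.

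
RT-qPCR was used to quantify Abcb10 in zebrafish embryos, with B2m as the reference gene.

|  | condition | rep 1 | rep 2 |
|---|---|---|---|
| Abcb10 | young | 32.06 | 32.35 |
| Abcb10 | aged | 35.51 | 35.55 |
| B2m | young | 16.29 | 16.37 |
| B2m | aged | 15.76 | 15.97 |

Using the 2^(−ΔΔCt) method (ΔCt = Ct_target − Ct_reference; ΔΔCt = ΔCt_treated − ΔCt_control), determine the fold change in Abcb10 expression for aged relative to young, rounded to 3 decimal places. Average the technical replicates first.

Mean Ct: Abcb10 young 32.205; Abcb10 aged 35.530; B2m young 16.330; B2m aged 15.865
ΔCt(young) = 32.205 − 16.330 = 15.875
ΔCt(aged) = 35.530 − 15.865 = 19.665
ΔΔCt = 19.665 − 15.875 = 3.790
Fold change = 2^(−3.790) = 0.0723

0.072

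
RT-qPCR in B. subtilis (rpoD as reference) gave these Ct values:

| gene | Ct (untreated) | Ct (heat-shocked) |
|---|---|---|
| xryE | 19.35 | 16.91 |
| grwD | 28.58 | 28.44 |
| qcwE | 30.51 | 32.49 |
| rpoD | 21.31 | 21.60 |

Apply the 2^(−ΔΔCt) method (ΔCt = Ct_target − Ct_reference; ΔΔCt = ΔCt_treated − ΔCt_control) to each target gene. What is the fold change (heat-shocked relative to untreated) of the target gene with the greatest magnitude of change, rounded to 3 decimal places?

xryE: ΔΔCt = (16.91−21.60) − (19.35−21.31) = -4.69 − (-1.96) = -2.73; fold change = 2^2.73 = 6.635
grwD: ΔΔCt = (28.44−21.60) − (28.58−21.31) = 6.84 − 7.27 = -0.43; fold change = 2^0.43 = 1.347
qcwE: ΔΔCt = (32.49−21.60) − (30.51−21.31) = 10.89 − 9.20 = 1.69; fold change = 2^-1.69 = 0.310
xryE has the largest |ΔΔCt| = 2.73.

6.635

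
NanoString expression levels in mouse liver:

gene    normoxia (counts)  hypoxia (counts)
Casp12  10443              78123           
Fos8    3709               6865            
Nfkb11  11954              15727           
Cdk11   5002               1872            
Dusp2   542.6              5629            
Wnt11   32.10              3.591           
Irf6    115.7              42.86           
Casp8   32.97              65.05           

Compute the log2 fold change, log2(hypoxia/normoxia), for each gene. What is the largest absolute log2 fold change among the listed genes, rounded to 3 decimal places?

log2(78123/10443) = 2.903  (Casp12)
log2(6865/3709) = 0.888  (Fos8)
log2(15727/11954) = 0.396  (Nfkb11)
log2(1872/5002) = -1.418  (Cdk11)
log2(5629/542.6) = 3.375  (Dusp2)
log2(3.591/32.10) = -3.160  (Wnt11)
log2(42.86/115.7) = -1.433  (Irf6)
log2(65.05/32.97) = 0.980  (Casp8)
The largest magnitude belongs to Dusp2.

3.375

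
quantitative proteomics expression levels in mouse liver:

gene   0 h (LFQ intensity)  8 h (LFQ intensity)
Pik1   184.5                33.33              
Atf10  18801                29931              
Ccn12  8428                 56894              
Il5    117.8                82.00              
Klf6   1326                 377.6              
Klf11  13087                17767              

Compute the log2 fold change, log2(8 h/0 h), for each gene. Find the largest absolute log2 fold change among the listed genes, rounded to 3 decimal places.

2.755

log2(33.33/184.5) = -2.469  (Pik1)
log2(29931/18801) = 0.671  (Atf10)
log2(56894/8428) = 2.755  (Ccn12)
log2(82.00/117.8) = -0.523  (Il5)
log2(377.6/1326) = -1.812  (Klf6)
log2(17767/13087) = 0.441  (Klf11)
The largest magnitude belongs to Ccn12.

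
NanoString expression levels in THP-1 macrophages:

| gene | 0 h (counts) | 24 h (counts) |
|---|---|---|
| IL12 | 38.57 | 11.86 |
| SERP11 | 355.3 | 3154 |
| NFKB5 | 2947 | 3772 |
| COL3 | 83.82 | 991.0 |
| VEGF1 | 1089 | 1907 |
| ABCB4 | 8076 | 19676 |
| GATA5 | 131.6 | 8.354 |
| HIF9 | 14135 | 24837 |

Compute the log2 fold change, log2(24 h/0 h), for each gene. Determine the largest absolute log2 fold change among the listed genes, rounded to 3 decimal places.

log2(11.86/38.57) = -1.701  (IL12)
log2(3154/355.3) = 3.150  (SERP11)
log2(3772/2947) = 0.356  (NFKB5)
log2(991.0/83.82) = 3.564  (COL3)
log2(1907/1089) = 0.808  (VEGF1)
log2(19676/8076) = 1.285  (ABCB4)
log2(8.354/131.6) = -3.978  (GATA5)
log2(24837/14135) = 0.813  (HIF9)
The largest magnitude belongs to GATA5.

3.978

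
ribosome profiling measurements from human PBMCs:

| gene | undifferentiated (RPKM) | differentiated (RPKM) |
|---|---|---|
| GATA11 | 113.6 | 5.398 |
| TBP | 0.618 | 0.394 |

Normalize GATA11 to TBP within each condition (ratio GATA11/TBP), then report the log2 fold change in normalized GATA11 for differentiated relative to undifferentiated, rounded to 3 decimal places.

-3.746

GATA11/TBP (undifferentiated) = 113.6 / 0.618 = 183.82
GATA11/TBP (differentiated) = 5.398 / 0.394 = 13.701
Fold change = 13.701 / 183.82 = 0.0745
log2(0.0745) = -3.7460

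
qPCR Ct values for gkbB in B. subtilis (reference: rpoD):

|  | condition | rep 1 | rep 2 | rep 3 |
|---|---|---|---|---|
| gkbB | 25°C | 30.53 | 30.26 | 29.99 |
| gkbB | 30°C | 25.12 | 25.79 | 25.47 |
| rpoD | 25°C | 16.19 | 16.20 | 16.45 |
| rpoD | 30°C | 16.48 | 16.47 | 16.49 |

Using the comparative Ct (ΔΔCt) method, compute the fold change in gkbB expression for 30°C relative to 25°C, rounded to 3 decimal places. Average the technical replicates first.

Mean Ct: gkbB 25°C 30.260; gkbB 30°C 25.460; rpoD 25°C 16.280; rpoD 30°C 16.480
ΔCt(25°C) = 30.260 − 16.280 = 13.980
ΔCt(30°C) = 25.460 − 16.480 = 8.980
ΔΔCt = 8.980 − 13.980 = -5.000
Fold change = 2^(−(-5.000)) = 2^5.000 = 32.0000

32.000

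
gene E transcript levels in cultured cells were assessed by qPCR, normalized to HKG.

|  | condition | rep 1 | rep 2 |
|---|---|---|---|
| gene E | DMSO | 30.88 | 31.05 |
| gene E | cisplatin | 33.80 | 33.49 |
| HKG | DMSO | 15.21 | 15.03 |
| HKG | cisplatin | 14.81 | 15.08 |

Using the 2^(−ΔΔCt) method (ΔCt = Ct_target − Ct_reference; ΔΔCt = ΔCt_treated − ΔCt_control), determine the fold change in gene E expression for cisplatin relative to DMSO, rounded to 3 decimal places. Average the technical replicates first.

0.138

Mean Ct: gene E DMSO 30.965; gene E cisplatin 33.645; HKG DMSO 15.120; HKG cisplatin 14.945
ΔCt(DMSO) = 30.965 − 15.120 = 15.845
ΔCt(cisplatin) = 33.645 − 14.945 = 18.700
ΔΔCt = 18.700 − 15.845 = 2.855
Fold change = 2^(−2.855) = 0.1382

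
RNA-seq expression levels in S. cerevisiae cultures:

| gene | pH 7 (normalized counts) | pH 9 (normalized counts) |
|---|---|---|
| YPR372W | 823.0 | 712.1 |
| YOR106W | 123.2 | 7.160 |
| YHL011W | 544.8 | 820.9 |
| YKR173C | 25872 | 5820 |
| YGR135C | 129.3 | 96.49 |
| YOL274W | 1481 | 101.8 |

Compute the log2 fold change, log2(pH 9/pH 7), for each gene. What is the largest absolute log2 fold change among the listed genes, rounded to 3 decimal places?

4.105

log2(712.1/823.0) = -0.209  (YPR372W)
log2(7.160/123.2) = -4.105  (YOR106W)
log2(820.9/544.8) = 0.591  (YHL011W)
log2(5820/25872) = -2.152  (YKR173C)
log2(96.49/129.3) = -0.422  (YGR135C)
log2(101.8/1481) = -3.863  (YOL274W)
The largest magnitude belongs to YOR106W.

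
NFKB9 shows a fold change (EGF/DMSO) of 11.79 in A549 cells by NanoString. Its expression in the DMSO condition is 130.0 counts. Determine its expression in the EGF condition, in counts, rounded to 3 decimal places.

1532.700

EGF expression = 130.0 × 11.79 = 1532.700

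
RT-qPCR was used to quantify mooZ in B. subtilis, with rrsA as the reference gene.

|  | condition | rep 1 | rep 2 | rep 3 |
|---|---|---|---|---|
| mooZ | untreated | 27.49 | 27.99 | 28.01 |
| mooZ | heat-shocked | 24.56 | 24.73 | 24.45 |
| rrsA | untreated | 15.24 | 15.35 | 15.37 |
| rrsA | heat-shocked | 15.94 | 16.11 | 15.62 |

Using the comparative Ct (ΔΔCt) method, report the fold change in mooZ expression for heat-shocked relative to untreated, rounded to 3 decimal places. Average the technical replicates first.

14.123

Mean Ct: mooZ untreated 27.830; mooZ heat-shocked 24.580; rrsA untreated 15.320; rrsA heat-shocked 15.890
ΔCt(untreated) = 27.830 − 15.320 = 12.510
ΔCt(heat-shocked) = 24.580 − 15.890 = 8.690
ΔΔCt = 8.690 − 12.510 = -3.820
Fold change = 2^(−(-3.820)) = 2^3.820 = 14.1232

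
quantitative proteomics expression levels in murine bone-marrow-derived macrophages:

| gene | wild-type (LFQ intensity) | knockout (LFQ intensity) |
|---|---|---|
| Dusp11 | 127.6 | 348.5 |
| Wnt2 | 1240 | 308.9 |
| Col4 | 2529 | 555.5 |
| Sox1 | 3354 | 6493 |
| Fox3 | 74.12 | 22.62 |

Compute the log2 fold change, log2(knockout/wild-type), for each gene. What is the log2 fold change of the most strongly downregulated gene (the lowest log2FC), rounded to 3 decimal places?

log2(348.5/127.6) = 1.450  (Dusp11)
log2(308.9/1240) = -2.005  (Wnt2)
log2(555.5/2529) = -2.187  (Col4)
log2(6493/3354) = 0.953  (Sox1)
log2(22.62/74.12) = -1.712  (Fox3)
Col4 is most strongly downregulated.

-2.187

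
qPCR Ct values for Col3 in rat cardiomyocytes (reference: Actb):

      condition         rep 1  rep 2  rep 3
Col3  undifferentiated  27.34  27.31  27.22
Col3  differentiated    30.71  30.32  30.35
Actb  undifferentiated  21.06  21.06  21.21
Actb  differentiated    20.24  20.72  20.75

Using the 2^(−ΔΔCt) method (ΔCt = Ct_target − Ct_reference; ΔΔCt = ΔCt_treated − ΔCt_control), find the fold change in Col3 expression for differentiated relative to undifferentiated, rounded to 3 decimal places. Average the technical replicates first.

Mean Ct: Col3 undifferentiated 27.290; Col3 differentiated 30.460; Actb undifferentiated 21.110; Actb differentiated 20.570
ΔCt(undifferentiated) = 27.290 − 21.110 = 6.180
ΔCt(differentiated) = 30.460 − 20.570 = 9.890
ΔΔCt = 9.890 − 6.180 = 3.710
Fold change = 2^(−3.710) = 0.0764

0.076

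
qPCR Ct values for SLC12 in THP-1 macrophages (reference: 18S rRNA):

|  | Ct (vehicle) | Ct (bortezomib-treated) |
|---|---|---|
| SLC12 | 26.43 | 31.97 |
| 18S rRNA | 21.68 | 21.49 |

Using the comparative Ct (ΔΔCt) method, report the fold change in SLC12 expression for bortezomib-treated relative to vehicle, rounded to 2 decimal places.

0.02

ΔCt(vehicle) = 26.430 − 21.680 = 4.750
ΔCt(bortezomib-treated) = 31.970 − 21.490 = 10.480
ΔΔCt = 10.480 − 4.750 = 5.730
Fold change = 2^(−5.730) = 0.019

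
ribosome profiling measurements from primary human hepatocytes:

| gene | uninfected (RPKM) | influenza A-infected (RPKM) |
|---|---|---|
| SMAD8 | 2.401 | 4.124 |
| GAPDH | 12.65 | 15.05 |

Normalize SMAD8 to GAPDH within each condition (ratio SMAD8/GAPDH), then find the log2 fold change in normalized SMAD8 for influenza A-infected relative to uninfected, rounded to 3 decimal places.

0.530

SMAD8/GAPDH (uninfected) = 2.401 / 12.65 = 0.1898
SMAD8/GAPDH (influenza A-infected) = 4.124 / 15.05 = 0.27402
Fold change = 0.27402 / 0.1898 = 1.4437
log2(1.4437) = 0.5298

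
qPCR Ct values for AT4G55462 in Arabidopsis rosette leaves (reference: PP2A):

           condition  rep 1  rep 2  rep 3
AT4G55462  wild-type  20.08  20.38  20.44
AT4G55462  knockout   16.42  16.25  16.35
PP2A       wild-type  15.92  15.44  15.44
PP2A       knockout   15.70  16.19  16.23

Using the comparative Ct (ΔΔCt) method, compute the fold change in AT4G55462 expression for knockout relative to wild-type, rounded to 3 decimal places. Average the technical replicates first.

21.112

Mean Ct: AT4G55462 wild-type 20.300; AT4G55462 knockout 16.340; PP2A wild-type 15.600; PP2A knockout 16.040
ΔCt(wild-type) = 20.300 − 15.600 = 4.700
ΔCt(knockout) = 16.340 − 16.040 = 0.300
ΔΔCt = 0.300 − 4.700 = -4.400
Fold change = 2^(−(-4.400)) = 2^4.400 = 21.1121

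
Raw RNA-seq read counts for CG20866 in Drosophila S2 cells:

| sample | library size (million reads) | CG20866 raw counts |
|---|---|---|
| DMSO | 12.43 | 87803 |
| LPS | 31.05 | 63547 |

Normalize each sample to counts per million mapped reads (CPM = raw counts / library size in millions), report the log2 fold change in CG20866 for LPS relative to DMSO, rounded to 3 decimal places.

-1.787

CPM(DMSO) = 87803 / 12.43 = 7063.7973
CPM(LPS) = 63547 / 31.05 = 2046.6023
Fold change = 2046.6023 / 7063.7973 = 0.28973
log2(0.28973) = -1.7872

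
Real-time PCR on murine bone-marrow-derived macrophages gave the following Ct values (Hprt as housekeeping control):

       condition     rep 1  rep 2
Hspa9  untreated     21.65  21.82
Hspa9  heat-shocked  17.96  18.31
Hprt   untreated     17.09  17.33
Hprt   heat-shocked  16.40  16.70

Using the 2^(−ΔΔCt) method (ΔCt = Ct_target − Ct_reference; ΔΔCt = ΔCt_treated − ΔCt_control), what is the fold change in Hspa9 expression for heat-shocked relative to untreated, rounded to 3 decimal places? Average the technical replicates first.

Mean Ct: Hspa9 untreated 21.735; Hspa9 heat-shocked 18.135; Hprt untreated 17.210; Hprt heat-shocked 16.550
ΔCt(untreated) = 21.735 − 17.210 = 4.525
ΔCt(heat-shocked) = 18.135 − 16.550 = 1.585
ΔΔCt = 1.585 − 4.525 = -2.940
Fold change = 2^(−(-2.940)) = 2^2.940 = 7.6741

7.674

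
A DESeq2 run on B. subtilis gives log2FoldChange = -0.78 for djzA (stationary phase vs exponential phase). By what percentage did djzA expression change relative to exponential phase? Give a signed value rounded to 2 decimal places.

Fold change = 2^(-0.78) = 0.5824
Percent change = (FC − 1) × 100% = (0.5824 − 1) × 100 = -41.76%

-41.76%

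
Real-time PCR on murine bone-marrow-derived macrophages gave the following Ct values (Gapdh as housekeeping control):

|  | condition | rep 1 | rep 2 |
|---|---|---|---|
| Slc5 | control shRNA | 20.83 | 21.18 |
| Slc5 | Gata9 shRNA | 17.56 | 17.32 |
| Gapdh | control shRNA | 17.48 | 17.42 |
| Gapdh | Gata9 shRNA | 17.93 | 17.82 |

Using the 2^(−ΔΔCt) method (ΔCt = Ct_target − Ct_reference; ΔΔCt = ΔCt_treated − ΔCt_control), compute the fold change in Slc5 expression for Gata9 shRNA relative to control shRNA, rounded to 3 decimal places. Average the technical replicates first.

15.889

Mean Ct: Slc5 control shRNA 21.005; Slc5 Gata9 shRNA 17.440; Gapdh control shRNA 17.450; Gapdh Gata9 shRNA 17.875
ΔCt(control shRNA) = 21.005 − 17.450 = 3.555
ΔCt(Gata9 shRNA) = 17.440 − 17.875 = -0.435
ΔΔCt = -0.435 − 3.555 = -3.990
Fold change = 2^(−(-3.990)) = 2^3.990 = 15.8895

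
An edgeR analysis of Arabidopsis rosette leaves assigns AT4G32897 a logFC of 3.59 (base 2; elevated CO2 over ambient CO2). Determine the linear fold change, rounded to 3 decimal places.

12.042

Fold change = 2^(3.59) = 12.0420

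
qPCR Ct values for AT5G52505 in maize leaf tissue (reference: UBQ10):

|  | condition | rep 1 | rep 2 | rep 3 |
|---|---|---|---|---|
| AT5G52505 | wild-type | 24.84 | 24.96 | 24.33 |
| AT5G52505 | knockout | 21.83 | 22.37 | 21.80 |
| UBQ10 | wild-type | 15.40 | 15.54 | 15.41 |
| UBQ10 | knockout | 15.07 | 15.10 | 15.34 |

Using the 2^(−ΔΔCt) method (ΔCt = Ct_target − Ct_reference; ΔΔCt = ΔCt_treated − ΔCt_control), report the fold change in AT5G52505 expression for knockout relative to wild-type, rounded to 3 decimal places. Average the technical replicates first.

Mean Ct: AT5G52505 wild-type 24.710; AT5G52505 knockout 22.000; UBQ10 wild-type 15.450; UBQ10 knockout 15.170
ΔCt(wild-type) = 24.710 − 15.450 = 9.260
ΔCt(knockout) = 22.000 − 15.170 = 6.830
ΔΔCt = 6.830 − 9.260 = -2.430
Fold change = 2^(−(-2.430)) = 2^2.430 = 5.3889

5.389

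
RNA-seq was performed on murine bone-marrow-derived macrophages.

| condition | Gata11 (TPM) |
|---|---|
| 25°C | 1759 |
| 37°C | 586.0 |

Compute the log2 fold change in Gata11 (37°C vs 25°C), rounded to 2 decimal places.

Fold change = 586.0 / 1759 = 0.3331
log2(0.3331) = -1.586

-1.59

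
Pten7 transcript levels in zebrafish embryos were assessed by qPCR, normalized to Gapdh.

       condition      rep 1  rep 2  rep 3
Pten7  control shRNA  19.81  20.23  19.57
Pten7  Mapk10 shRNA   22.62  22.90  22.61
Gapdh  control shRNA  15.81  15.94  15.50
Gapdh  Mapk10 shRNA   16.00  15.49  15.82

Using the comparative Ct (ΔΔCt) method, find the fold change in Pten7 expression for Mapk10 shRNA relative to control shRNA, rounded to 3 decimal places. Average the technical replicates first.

0.142

Mean Ct: Pten7 control shRNA 19.870; Pten7 Mapk10 shRNA 22.710; Gapdh control shRNA 15.750; Gapdh Mapk10 shRNA 15.770
ΔCt(control shRNA) = 19.870 − 15.750 = 4.120
ΔCt(Mapk10 shRNA) = 22.710 − 15.770 = 6.940
ΔΔCt = 6.940 − 4.120 = 2.820
Fold change = 2^(−2.820) = 0.1416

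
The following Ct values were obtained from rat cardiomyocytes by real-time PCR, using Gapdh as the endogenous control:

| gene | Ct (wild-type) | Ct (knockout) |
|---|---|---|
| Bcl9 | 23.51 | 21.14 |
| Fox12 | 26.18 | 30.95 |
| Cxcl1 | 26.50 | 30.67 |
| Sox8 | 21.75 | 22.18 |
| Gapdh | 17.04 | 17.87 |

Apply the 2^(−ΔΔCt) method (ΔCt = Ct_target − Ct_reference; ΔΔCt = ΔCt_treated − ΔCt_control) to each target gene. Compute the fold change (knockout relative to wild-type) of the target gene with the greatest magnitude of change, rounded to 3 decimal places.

Bcl9: ΔΔCt = (21.14−17.87) − (23.51−17.04) = 3.27 − 6.47 = -3.20; fold change = 2^3.20 = 9.190
Fox12: ΔΔCt = (30.95−17.87) − (26.18−17.04) = 13.08 − 9.14 = 3.94; fold change = 2^-3.94 = 0.065
Cxcl1: ΔΔCt = (30.67−17.87) − (26.50−17.04) = 12.80 − 9.46 = 3.34; fold change = 2^-3.34 = 0.099
Sox8: ΔΔCt = (22.18−17.87) − (21.75−17.04) = 4.31 − 4.71 = -0.40; fold change = 2^0.40 = 1.320
Fox12 has the largest |ΔΔCt| = 3.94.

0.065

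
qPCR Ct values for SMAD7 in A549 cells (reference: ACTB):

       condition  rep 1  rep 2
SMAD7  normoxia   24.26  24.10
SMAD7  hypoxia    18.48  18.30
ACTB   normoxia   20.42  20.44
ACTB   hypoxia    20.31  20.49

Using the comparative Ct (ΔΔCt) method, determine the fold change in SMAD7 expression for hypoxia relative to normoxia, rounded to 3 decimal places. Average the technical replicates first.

54.192

Mean Ct: SMAD7 normoxia 24.180; SMAD7 hypoxia 18.390; ACTB normoxia 20.430; ACTB hypoxia 20.400
ΔCt(normoxia) = 24.180 − 20.430 = 3.750
ΔCt(hypoxia) = 18.390 − 20.400 = -2.010
ΔΔCt = -2.010 − 3.750 = -5.760
Fold change = 2^(−(-5.760)) = 2^5.760 = 54.1917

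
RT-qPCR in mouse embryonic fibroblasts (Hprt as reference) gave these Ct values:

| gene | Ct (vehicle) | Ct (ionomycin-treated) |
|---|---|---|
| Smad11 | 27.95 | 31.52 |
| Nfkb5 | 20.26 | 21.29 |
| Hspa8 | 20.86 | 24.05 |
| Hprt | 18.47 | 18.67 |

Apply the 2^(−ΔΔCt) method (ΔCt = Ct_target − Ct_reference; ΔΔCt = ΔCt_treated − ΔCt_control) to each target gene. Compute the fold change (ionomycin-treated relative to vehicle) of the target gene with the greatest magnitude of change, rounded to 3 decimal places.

Smad11: ΔΔCt = (31.52−18.67) − (27.95−18.47) = 12.85 − 9.48 = 3.37; fold change = 2^-3.37 = 0.097
Nfkb5: ΔΔCt = (21.29−18.67) − (20.26−18.47) = 2.62 − 1.79 = 0.83; fold change = 2^-0.83 = 0.563
Hspa8: ΔΔCt = (24.05−18.67) − (20.86−18.47) = 5.38 − 2.39 = 2.99; fold change = 2^-2.99 = 0.126
Smad11 has the largest |ΔΔCt| = 3.37.

0.097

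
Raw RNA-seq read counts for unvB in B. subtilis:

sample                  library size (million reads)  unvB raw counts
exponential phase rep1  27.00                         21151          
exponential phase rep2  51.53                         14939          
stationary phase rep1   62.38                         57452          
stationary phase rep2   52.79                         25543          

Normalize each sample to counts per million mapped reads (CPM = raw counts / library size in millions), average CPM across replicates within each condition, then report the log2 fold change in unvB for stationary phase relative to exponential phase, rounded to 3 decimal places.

0.388

CPM(exponential phase rep1) = 21151 / 27.00 = 783.3704
CPM(exponential phase rep2) = 14939 / 51.53 = 289.9088
CPM(stationary phase rep1) = 57452 / 62.38 = 921.0003
CPM(stationary phase rep2) = 25543 / 52.79 = 483.8606
mean CPM(exponential phase) = 536.6396; mean CPM(stationary phase) = 702.4305
Fold change = 702.4305 / 536.6396 = 1.30894
log2(1.30894) = 0.3884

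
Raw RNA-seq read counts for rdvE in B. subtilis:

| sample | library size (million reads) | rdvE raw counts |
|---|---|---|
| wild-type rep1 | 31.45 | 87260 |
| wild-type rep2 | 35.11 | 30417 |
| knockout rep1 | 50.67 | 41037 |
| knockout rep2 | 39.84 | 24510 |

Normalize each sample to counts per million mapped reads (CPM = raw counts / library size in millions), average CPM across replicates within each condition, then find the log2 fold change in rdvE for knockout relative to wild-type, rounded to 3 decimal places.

CPM(wild-type rep1) = 87260 / 31.45 = 2774.5628
CPM(wild-type rep2) = 30417 / 35.11 = 866.3344
CPM(knockout rep1) = 41037 / 50.67 = 809.8875
CPM(knockout rep2) = 24510 / 39.84 = 615.2108
mean CPM(wild-type) = 1820.4486; mean CPM(knockout) = 712.5492
Fold change = 712.5492 / 1820.4486 = 0.39141
log2(0.39141) = -1.3532

-1.353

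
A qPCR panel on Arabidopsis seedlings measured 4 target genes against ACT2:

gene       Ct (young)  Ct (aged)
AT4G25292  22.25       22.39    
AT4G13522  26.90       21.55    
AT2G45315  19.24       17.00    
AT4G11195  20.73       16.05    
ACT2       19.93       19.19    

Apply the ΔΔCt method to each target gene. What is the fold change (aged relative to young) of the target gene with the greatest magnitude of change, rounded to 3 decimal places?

24.420

AT4G25292: ΔΔCt = (22.39−19.19) − (22.25−19.93) = 3.20 − 2.32 = 0.88; fold change = 2^-0.88 = 0.543
AT4G13522: ΔΔCt = (21.55−19.19) − (26.90−19.93) = 2.36 − 6.97 = -4.61; fold change = 2^4.61 = 24.420
AT2G45315: ΔΔCt = (17.00−19.19) − (19.24−19.93) = -2.19 − (-0.69) = -1.50; fold change = 2^1.50 = 2.828
AT4G11195: ΔΔCt = (16.05−19.19) − (20.73−19.93) = -3.14 − 0.80 = -3.94; fold change = 2^3.94 = 15.348
AT4G13522 has the largest |ΔΔCt| = 4.61.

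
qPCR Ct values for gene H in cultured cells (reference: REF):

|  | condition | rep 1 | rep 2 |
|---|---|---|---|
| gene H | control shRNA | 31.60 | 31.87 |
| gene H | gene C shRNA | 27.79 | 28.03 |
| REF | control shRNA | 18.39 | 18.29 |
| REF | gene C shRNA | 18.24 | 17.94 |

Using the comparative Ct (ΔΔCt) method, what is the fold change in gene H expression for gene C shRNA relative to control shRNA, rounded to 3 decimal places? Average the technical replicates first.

11.917

Mean Ct: gene H control shRNA 31.735; gene H gene C shRNA 27.910; REF control shRNA 18.340; REF gene C shRNA 18.090
ΔCt(control shRNA) = 31.735 − 18.340 = 13.395
ΔCt(gene C shRNA) = 27.910 − 18.090 = 9.820
ΔΔCt = 9.820 − 13.395 = -3.575
Fold change = 2^(−(-3.575)) = 2^3.575 = 11.9174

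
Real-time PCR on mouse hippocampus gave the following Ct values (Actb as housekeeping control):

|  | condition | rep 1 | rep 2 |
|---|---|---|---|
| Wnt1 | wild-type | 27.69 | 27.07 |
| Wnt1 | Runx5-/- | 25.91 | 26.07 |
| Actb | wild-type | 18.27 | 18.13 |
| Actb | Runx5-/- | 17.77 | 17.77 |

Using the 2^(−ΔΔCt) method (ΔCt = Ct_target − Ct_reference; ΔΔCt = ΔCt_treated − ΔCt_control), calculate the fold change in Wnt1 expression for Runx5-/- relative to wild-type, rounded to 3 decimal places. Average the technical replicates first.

1.945

Mean Ct: Wnt1 wild-type 27.380; Wnt1 Runx5-/- 25.990; Actb wild-type 18.200; Actb Runx5-/- 17.770
ΔCt(wild-type) = 27.380 − 18.200 = 9.180
ΔCt(Runx5-/-) = 25.990 − 17.770 = 8.220
ΔΔCt = 8.220 − 9.180 = -0.960
Fold change = 2^(−(-0.960)) = 2^0.960 = 1.9453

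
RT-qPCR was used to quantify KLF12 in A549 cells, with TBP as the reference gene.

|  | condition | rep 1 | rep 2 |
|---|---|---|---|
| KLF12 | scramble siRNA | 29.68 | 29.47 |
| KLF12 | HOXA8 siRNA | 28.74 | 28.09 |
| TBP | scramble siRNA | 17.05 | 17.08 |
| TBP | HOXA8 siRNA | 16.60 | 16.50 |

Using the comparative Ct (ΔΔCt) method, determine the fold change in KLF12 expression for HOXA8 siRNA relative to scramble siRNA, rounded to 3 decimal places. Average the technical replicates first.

1.564

Mean Ct: KLF12 scramble siRNA 29.575; KLF12 HOXA8 siRNA 28.415; TBP scramble siRNA 17.065; TBP HOXA8 siRNA 16.550
ΔCt(scramble siRNA) = 29.575 − 17.065 = 12.510
ΔCt(HOXA8 siRNA) = 28.415 − 16.550 = 11.865
ΔΔCt = 11.865 − 12.510 = -0.645
Fold change = 2^(−(-0.645)) = 2^0.645 = 1.5637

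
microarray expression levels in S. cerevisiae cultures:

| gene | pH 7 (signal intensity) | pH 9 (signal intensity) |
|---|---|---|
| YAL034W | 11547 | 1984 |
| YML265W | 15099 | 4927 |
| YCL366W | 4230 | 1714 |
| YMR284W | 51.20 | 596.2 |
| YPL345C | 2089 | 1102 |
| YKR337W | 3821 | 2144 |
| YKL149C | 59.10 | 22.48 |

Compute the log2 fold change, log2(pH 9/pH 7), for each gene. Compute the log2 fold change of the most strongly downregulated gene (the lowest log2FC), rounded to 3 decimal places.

log2(1984/11547) = -2.541  (YAL034W)
log2(4927/15099) = -1.616  (YML265W)
log2(1714/4230) = -1.303  (YCL366W)
log2(596.2/51.20) = 3.542  (YMR284W)
log2(1102/2089) = -0.923  (YPL345C)
log2(2144/3821) = -0.834  (YKR337W)
log2(22.48/59.10) = -1.395  (YKL149C)
YAL034W is most strongly downregulated.

-2.541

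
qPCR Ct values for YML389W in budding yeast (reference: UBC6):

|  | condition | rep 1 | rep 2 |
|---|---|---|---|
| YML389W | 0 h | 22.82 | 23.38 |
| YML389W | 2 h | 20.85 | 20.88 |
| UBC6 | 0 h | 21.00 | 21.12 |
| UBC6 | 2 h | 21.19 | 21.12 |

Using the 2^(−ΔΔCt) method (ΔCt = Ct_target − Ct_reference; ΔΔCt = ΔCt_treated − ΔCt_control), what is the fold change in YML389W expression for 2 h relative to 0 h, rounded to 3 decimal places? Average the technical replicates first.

Mean Ct: YML389W 0 h 23.100; YML389W 2 h 20.865; UBC6 0 h 21.060; UBC6 2 h 21.155
ΔCt(0 h) = 23.100 − 21.060 = 2.040
ΔCt(2 h) = 20.865 − 21.155 = -0.290
ΔΔCt = -0.290 − 2.040 = -2.330
Fold change = 2^(−(-2.330)) = 2^2.330 = 5.0281

5.028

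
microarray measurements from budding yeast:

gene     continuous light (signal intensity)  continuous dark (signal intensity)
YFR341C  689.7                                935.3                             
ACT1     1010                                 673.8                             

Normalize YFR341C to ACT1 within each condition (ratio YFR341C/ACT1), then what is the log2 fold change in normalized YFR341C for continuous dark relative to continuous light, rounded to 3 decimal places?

YFR341C/ACT1 (continuous light) = 689.7 / 1010 = 0.68287
YFR341C/ACT1 (continuous dark) = 935.3 / 673.8 = 1.3881
Fold change = 1.3881 / 0.68287 = 2.0327
log2(2.0327) = 1.0234

1.023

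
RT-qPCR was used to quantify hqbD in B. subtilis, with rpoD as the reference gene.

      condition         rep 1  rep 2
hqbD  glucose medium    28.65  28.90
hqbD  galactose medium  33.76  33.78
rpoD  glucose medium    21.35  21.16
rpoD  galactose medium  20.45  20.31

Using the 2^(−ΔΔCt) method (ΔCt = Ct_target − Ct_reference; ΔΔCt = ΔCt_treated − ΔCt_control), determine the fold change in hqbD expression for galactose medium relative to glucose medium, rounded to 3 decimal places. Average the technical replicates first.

Mean Ct: hqbD glucose medium 28.775; hqbD galactose medium 33.770; rpoD glucose medium 21.255; rpoD galactose medium 20.380
ΔCt(glucose medium) = 28.775 − 21.255 = 7.520
ΔCt(galactose medium) = 33.770 − 20.380 = 13.390
ΔΔCt = 13.390 − 7.520 = 5.870
Fold change = 2^(−5.870) = 0.0171

0.017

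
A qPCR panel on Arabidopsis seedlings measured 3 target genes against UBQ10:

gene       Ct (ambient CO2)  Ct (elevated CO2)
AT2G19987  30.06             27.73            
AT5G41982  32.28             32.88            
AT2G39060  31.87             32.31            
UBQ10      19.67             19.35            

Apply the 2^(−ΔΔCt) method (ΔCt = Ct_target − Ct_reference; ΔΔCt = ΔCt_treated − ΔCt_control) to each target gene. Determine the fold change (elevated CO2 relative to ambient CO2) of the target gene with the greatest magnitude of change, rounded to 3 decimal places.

4.028

AT2G19987: ΔΔCt = (27.73−19.35) − (30.06−19.67) = 8.38 − 10.39 = -2.01; fold change = 2^2.01 = 4.028
AT5G41982: ΔΔCt = (32.88−19.35) − (32.28−19.67) = 13.53 − 12.61 = 0.92; fold change = 2^-0.92 = 0.529
AT2G39060: ΔΔCt = (32.31−19.35) − (31.87−19.67) = 12.96 − 12.20 = 0.76; fold change = 2^-0.76 = 0.590
AT2G19987 has the largest |ΔΔCt| = 2.01.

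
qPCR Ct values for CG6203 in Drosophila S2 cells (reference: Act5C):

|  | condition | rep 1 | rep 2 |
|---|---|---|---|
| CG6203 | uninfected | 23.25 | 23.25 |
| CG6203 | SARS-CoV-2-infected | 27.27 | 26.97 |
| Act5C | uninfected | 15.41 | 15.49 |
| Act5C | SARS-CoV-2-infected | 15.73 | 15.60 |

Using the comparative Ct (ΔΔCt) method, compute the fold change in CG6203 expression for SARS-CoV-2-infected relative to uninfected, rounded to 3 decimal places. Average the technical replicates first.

Mean Ct: CG6203 uninfected 23.250; CG6203 SARS-CoV-2-infected 27.120; Act5C uninfected 15.450; Act5C SARS-CoV-2-infected 15.665
ΔCt(uninfected) = 23.250 − 15.450 = 7.800
ΔCt(SARS-CoV-2-infected) = 27.120 − 15.665 = 11.455
ΔΔCt = 11.455 − 7.800 = 3.655
Fold change = 2^(−3.655) = 0.0794

0.079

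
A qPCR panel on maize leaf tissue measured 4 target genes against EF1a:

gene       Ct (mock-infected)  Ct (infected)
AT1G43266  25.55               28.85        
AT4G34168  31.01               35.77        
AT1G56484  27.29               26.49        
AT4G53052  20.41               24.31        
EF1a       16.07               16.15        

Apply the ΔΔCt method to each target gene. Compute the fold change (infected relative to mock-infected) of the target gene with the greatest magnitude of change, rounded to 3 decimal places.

0.039

AT1G43266: ΔΔCt = (28.85−16.15) − (25.55−16.07) = 12.70 − 9.48 = 3.22; fold change = 2^-3.22 = 0.107
AT4G34168: ΔΔCt = (35.77−16.15) − (31.01−16.07) = 19.62 − 14.94 = 4.68; fold change = 2^-4.68 = 0.039
AT1G56484: ΔΔCt = (26.49−16.15) − (27.29−16.07) = 10.34 − 11.22 = -0.88; fold change = 2^0.88 = 1.840
AT4G53052: ΔΔCt = (24.31−16.15) − (20.41−16.07) = 8.16 − 4.34 = 3.82; fold change = 2^-3.82 = 0.071
AT4G34168 has the largest |ΔΔCt| = 4.68.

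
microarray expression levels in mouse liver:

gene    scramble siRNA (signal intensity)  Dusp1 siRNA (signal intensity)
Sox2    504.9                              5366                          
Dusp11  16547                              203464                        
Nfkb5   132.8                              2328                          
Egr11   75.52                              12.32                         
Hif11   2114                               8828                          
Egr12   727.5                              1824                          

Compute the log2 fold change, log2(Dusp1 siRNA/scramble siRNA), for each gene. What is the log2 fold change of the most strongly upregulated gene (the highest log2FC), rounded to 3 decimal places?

log2(5366/504.9) = 3.410  (Sox2)
log2(203464/16547) = 3.620  (Dusp11)
log2(2328/132.8) = 4.132  (Nfkb5)
log2(12.32/75.52) = -2.616  (Egr11)
log2(8828/2114) = 2.062  (Hif11)
log2(1824/727.5) = 1.326  (Egr12)
Nfkb5 is most strongly upregulated.

4.132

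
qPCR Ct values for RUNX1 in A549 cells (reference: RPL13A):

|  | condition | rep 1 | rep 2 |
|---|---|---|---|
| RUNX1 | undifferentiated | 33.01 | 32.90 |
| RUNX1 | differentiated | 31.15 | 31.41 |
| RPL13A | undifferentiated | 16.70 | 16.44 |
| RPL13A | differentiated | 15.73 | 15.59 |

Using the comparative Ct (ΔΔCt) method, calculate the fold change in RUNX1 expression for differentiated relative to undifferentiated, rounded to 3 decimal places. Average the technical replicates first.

Mean Ct: RUNX1 undifferentiated 32.955; RUNX1 differentiated 31.280; RPL13A undifferentiated 16.570; RPL13A differentiated 15.660
ΔCt(undifferentiated) = 32.955 − 16.570 = 16.385
ΔCt(differentiated) = 31.280 − 15.660 = 15.620
ΔΔCt = 15.620 − 16.385 = -0.765
Fold change = 2^(−(-0.765)) = 2^0.765 = 1.6994

1.699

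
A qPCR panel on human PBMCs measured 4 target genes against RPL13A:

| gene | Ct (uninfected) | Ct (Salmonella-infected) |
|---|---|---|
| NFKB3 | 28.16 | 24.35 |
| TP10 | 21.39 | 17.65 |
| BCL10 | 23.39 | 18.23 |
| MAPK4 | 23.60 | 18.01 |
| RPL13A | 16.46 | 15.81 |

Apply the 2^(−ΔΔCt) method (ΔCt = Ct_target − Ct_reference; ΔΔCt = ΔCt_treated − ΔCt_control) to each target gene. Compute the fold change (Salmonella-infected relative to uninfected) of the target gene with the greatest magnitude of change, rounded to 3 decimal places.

NFKB3: ΔΔCt = (24.35−15.81) − (28.16−16.46) = 8.54 − 11.70 = -3.16; fold change = 2^3.16 = 8.938
TP10: ΔΔCt = (17.65−15.81) − (21.39−16.46) = 1.84 − 4.93 = -3.09; fold change = 2^3.09 = 8.515
BCL10: ΔΔCt = (18.23−15.81) − (23.39−16.46) = 2.42 − 6.93 = -4.51; fold change = 2^4.51 = 22.785
MAPK4: ΔΔCt = (18.01−15.81) − (23.60−16.46) = 2.20 − 7.14 = -4.94; fold change = 2^4.94 = 30.696
MAPK4 has the largest |ΔΔCt| = 4.94.

30.696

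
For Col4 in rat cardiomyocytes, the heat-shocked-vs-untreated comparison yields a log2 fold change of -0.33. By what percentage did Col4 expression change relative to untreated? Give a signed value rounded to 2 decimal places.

-20.45%

Fold change = 2^(-0.33) = 0.7955
Percent change = (FC − 1) × 100% = (0.7955 − 1) × 100 = -20.45%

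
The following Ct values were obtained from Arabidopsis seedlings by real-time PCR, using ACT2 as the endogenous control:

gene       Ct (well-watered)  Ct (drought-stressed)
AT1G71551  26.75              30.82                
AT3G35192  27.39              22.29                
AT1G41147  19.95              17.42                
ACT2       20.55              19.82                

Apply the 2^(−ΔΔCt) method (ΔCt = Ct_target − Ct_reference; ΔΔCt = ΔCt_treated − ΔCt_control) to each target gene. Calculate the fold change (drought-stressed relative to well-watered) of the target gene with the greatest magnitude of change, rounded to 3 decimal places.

0.036

AT1G71551: ΔΔCt = (30.82−19.82) − (26.75−20.55) = 11.00 − 6.20 = 4.80; fold change = 2^-4.80 = 0.036
AT3G35192: ΔΔCt = (22.29−19.82) − (27.39−20.55) = 2.47 − 6.84 = -4.37; fold change = 2^4.37 = 20.678
AT1G41147: ΔΔCt = (17.42−19.82) − (19.95−20.55) = -2.40 − (-0.60) = -1.80; fold change = 2^1.80 = 3.482
AT1G71551 has the largest |ΔΔCt| = 4.80.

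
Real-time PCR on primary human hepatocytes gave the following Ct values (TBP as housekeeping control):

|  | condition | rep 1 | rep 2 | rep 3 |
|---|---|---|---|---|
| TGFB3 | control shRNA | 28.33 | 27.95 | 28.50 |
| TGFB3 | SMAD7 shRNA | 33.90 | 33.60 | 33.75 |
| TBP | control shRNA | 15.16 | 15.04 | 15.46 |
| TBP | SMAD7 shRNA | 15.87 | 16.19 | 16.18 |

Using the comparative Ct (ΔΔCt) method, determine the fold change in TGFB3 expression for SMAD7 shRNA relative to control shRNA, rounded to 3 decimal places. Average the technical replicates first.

0.040

Mean Ct: TGFB3 control shRNA 28.260; TGFB3 SMAD7 shRNA 33.750; TBP control shRNA 15.220; TBP SMAD7 shRNA 16.080
ΔCt(control shRNA) = 28.260 − 15.220 = 13.040
ΔCt(SMAD7 shRNA) = 33.750 − 16.080 = 17.670
ΔΔCt = 17.670 − 13.040 = 4.630
Fold change = 2^(−4.630) = 0.0404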